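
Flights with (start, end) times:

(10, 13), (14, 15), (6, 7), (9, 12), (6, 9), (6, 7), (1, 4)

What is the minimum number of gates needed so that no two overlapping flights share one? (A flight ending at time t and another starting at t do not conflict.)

3

starts: [1, 6, 6, 6, 9, 10, 14]
ends:   [4, 7, 7, 9, 12, 13, 15]
s1→1 e4→0 s6→1 s6→2 s6→3  — peak 3.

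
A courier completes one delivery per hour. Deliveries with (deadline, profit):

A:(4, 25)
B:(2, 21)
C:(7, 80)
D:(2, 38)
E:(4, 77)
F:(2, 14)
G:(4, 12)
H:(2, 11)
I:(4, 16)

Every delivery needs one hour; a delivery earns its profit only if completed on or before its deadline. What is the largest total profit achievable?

Profit order: C=80 E=77 D=38 A=25 B=21 I=16 F=14 G=12 H=11
Assign: C→slot 7, E→slot 4, D→slot 2, A→slot 3, B→slot 1, I skipped, F skipped, G skipped, H skipped.
Slots: [1:B] [2:D] [3:A] [4:E] [7:C]
Profit = 21 + 38 + 25 + 77 + 80 = 241

241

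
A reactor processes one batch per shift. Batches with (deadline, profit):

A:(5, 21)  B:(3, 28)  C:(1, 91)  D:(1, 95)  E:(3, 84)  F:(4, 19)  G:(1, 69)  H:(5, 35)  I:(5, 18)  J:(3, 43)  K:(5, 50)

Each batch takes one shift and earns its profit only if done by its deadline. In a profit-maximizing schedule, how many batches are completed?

Take jobs in profit order; each goes to the latest open slot no later than its deadline.
By profit: D(d1,95), C(d1,91), E(d3,84), G(d1,69), K(d5,50), J(d3,43), H(d5,35), B(d3,28), A(d5,21), F(d4,19), I(d5,18)
D→slot 1; C skipped; E→slot 3; G skipped; K→slot 5; J→slot 2; H→slot 4; B skipped; A skipped; F skipped; I skipped.
5 of 11 scheduled.

5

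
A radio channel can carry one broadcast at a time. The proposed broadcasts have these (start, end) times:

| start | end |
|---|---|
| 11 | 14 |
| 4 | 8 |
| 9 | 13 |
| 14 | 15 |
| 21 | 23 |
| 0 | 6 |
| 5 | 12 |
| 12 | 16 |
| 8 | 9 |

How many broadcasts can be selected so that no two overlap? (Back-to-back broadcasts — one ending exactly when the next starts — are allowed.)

5

By end time: (0,6), (4,8), (8,9), (5,12), (9,13), (11,14), (14,15), (12,16), (21,23).
Pick (0,6); next start ≥ 6 → (8,9); next start ≥ 9 → (9,13); next start ≥ 13 → (14,15); next start ≥ 15 → (21,23).
Selected 5 broadcasts.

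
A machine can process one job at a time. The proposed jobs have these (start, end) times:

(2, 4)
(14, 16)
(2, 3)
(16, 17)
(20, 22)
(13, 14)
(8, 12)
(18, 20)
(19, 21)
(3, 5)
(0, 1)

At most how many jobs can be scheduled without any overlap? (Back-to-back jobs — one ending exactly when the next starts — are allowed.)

9

Greedy by earliest finish: after sorting by end time, pick each interval compatible with the last pick.
Sorted by end: (0,1)  (2,3)  (2,4)  (3,5)  (8,12)  (13,14)  (14,16)  (16,17)  (18,20)  (19,21)  (20,22)
take (0,1); take (2,3); take (3,5); take (8,12); take (13,14); take (14,16); take (16,17); take (18,20); skip (19,21); take (20,22).
Selected 9 jobs.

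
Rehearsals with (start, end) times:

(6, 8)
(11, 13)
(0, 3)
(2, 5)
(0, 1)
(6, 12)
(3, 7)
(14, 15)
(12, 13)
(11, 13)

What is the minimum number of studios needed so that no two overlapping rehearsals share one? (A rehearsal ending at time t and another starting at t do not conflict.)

3

The answer is the maximum number of intervals overlapping at any instant.
starts: [0, 0, 2, 3, 6, 6, 11, 11, 12, 14]
ends:   [1, 3, 5, 7, 8, 12, 13, 13, 13, 15]
s0→1 s0→2 e1→1 s2→2 e3→1 s3→2 e5→1 s6→2 s6→3  — peak 3.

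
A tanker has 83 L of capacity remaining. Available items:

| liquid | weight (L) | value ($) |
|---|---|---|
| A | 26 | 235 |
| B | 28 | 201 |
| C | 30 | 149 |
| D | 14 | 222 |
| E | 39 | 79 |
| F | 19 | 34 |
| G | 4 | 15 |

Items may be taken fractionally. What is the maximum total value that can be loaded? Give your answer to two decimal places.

732.50

Greedy by value/weight ratio, highest first.
Ratios (sorted): D 15.86, A 9.04, B 7.18, C 4.97, G 3.75, E 2.03, F 1.79
take D (14 @ 222); take A (26 @ 235); take B (28 @ 201); take 15/30 of C → 74.50. Capacity used 83/83.
Total value = 732.50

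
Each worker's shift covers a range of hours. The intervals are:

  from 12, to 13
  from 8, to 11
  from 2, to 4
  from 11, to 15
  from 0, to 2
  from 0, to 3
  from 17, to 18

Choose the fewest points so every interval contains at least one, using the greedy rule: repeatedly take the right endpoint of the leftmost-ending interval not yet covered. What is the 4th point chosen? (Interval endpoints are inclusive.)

18

Process intervals by earliest right end; each time one isn't hit yet, stab at its right endpoint.
By right end: [0,2]  [0,3]  [2,4]  [8,11]  [12,13]  [11,15]  [17,18]
[0,2] uncovered → point at 2; [8,11] uncovered → point at 11; [12,13] uncovered → point at 13; [17,18] uncovered → point at 18.
Points: 2, 11, 13, 18 (4 total).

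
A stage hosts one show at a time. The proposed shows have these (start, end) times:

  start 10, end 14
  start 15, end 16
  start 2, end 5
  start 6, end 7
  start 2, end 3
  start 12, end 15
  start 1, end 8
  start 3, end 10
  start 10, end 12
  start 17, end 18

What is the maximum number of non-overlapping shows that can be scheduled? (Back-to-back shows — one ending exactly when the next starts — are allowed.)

6

Sort by end time and greedily take each interval whose start is ≥ the last chosen end.
By end time: (2,3), (2,5), (6,7), (1,8), (3,10), (10,12), (10,14), (12,15), (15,16), (17,18).
Pick (2,3); next start ≥ 3 → (6,7); next start ≥ 7 → (10,12); next start ≥ 12 → (12,15); next start ≥ 15 → (15,16); next start ≥ 16 → (17,18).
Selected 6 shows.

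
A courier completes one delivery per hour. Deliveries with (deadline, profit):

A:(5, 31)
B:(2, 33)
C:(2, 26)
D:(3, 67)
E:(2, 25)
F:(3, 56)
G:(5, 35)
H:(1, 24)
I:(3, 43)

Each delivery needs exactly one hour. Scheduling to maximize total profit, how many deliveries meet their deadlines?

5

Sort by profit descending; place each in the latest free slot ≤ its deadline.
Profit order: D=67 F=56 I=43 G=35 B=33 A=31 C=26 E=25 H=24
Assign: D→slot 3, F→slot 2, I→slot 1, G→slot 5, B skipped, A→slot 4, C skipped, E skipped, H skipped.
Slots: [1:I] [2:F] [3:D] [4:A] [5:G]
5 of 9 scheduled.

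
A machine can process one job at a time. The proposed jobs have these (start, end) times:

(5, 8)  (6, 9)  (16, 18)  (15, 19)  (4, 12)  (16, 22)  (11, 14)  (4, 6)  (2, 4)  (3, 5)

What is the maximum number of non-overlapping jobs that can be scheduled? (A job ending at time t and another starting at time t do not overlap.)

Greedy by earliest finish: after sorting by end time, pick each interval compatible with the last pick.
Sorted by end: (2,4)  (3,5)  (4,6)  (5,8)  (6,9)  (4,12)  (11,14)  (16,18)  (15,19)  (16,22)
take (2,4); skip (3,5); take (4,6); take (6,9); skip (4,12); take (11,14); take (16,18); skip (15,19); skip (16,22).
Selected 5 jobs.

5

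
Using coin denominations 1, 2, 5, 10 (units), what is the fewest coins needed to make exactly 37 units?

5

37 = 3×10 + 1×5 + 1×2
Total coins = 3 + 1 + 1 = 5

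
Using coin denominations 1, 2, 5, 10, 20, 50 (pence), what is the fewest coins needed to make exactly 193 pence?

Greedy: take as many of the largest coin as possible, then repeat with the remainder.
193 = 3×50 + 2×20 + 1×2 + 1×1
Total coins = 3 + 2 + 1 + 1 = 7

7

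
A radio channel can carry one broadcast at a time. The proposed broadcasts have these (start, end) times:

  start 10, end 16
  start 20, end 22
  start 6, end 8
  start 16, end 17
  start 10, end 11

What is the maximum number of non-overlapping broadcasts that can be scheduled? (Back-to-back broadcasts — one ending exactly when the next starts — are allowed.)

By end time: (6,8), (10,11), (10,16), (16,17), (20,22).
Pick (6,8); next start ≥ 8 → (10,11); next start ≥ 11 → (16,17); next start ≥ 17 → (20,22).
Selected 4 broadcasts.

4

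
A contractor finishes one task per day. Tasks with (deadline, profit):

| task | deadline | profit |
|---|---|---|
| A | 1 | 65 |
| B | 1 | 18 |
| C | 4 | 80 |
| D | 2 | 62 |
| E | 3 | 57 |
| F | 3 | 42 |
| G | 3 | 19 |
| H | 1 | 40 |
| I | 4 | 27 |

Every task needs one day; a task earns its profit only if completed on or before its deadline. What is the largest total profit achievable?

Take jobs in profit order; each goes to the latest open slot no later than its deadline.
By profit: C(d4,80), A(d1,65), D(d2,62), E(d3,57), F(d3,42), H(d1,40), I(d4,27), G(d3,19), B(d1,18)
C→slot 4; A→slot 1; D→slot 2; E→slot 3; F skipped; H skipped; I skipped; G skipped; B skipped.
Profit = 65 + 62 + 57 + 80 = 264

264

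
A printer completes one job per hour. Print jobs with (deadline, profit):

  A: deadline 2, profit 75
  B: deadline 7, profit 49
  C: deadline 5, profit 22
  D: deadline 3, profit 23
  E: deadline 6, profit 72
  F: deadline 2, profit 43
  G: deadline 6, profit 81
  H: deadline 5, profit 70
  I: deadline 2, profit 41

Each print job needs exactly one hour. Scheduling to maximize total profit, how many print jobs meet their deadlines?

7

Profit order: G=81 A=75 E=72 H=70 B=49 F=43 I=41 D=23 C=22
Assign: G→slot 6, A→slot 2, E→slot 5, H→slot 4, B→slot 7, F→slot 1, I skipped, D→slot 3, C skipped.
Slots: [1:F] [2:A] [3:D] [4:H] [5:E] [6:G] [7:B]
7 of 9 scheduled.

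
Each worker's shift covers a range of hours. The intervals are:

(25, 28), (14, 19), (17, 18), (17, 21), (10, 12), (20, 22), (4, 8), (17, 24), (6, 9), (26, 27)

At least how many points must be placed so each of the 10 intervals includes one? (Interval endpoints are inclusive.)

5

By right end: [4,8]  [6,9]  [10,12]  [17,18]  [14,19]  [17,21]  [20,22]  [17,24]  [26,27]  [25,28]
[4,8] uncovered → point at 8; [10,12] uncovered → point at 12; [17,18] uncovered → point at 18; [20,22] uncovered → point at 22; [26,27] uncovered → point at 27.
Points: 8, 12, 18, 22, 27 (5 total).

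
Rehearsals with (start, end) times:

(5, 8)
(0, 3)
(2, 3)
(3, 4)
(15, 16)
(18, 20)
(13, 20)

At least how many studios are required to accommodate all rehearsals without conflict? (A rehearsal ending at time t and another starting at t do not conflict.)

2

The answer is the maximum number of intervals overlapping at any instant.
starts: [0, 2, 3, 5, 13, 15, 18]
ends:   [3, 3, 4, 8, 16, 20, 20]
s0→1 s2→2  — peak 2.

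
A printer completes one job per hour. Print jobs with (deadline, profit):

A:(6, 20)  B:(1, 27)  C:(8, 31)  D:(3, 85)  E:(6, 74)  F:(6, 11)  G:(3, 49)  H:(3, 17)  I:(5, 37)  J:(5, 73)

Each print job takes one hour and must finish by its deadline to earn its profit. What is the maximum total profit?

376

By profit: D(d3,85), E(d6,74), J(d5,73), G(d3,49), I(d5,37), C(d8,31), B(d1,27), A(d6,20), H(d3,17), F(d6,11)
D→slot 3; E→slot 6; J→slot 5; G→slot 2; I→slot 4; C→slot 8; B→slot 1; A skipped; H skipped; F skipped.
Profit = 27 + 49 + 85 + 37 + 73 + 74 + 31 = 376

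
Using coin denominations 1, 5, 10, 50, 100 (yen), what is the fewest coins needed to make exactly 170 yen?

4

170 − 1×100→70 − 1×50→20 − 2×10→0
Total coins = 1 + 1 + 2 = 4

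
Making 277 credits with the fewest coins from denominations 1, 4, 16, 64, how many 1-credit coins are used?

Use the largest denomination that fits, subtract, and repeat.
277 − 4×64→21 − 1×16→5 − 1×4→1 − 1×1→0
Count of 1: 1

1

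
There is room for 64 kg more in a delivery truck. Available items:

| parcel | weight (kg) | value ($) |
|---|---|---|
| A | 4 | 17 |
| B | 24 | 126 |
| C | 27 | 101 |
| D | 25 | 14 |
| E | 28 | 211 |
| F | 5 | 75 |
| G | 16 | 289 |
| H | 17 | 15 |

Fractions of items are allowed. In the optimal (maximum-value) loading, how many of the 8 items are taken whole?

Sort by value per unit weight and fill in that order.
Order: G (289/16=18.06) > F (75/5=15.00) > E (211/28=7.54) > B (126/24=5.25) > A (17/4=4.25) > C (101/27=3.74) > H (15/17=0.88) > D (14/25=0.56)
Fill: take G (16 @ 289) → take F (5 @ 75) → take E (28 @ 211) → take 15/24 of B → 78.75; 64/64 used.
3 item(s) taken whole; one partial (take 15/24 of B).

3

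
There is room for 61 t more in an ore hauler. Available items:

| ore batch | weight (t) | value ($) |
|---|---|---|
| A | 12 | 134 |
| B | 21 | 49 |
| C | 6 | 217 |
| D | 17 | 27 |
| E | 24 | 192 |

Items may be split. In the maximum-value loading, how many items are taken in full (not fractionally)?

3

Ratios (sorted): C 36.17, A 11.17, E 8.00, B 2.33, D 1.59
take C (6 @ 217); take A (12 @ 134); take E (24 @ 192); take 19/21 of B → 44.33. Capacity used 61/61.
3 item(s) taken whole; one partial (take 19/21 of B).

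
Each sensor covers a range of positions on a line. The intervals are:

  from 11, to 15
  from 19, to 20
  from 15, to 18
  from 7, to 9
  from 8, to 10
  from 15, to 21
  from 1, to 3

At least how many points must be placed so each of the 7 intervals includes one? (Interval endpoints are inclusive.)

Process intervals by earliest right end; each time one isn't hit yet, stab at its right endpoint.
By right end: [1,3]  [7,9]  [8,10]  [11,15]  [15,18]  [19,20]  [15,21]
[1,3] uncovered → point at 3; [7,9] uncovered → point at 9; [11,15] uncovered → point at 15; [19,20] uncovered → point at 20.
Points: 3, 9, 15, 20 (4 total).

4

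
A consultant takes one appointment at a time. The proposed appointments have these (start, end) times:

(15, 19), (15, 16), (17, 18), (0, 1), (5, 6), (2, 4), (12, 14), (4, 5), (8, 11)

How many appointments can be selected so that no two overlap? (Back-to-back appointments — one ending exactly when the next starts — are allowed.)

8

Greedy by earliest finish: after sorting by end time, pick each interval compatible with the last pick.
Sorted by end: (0,1)  (2,4)  (4,5)  (5,6)  (8,11)  (12,14)  (15,16)  (17,18)  (15,19)
take (0,1); take (2,4); take (4,5); take (5,6); take (8,11); take (12,14); take (15,16); take (17,18).
Selected 8 appointments.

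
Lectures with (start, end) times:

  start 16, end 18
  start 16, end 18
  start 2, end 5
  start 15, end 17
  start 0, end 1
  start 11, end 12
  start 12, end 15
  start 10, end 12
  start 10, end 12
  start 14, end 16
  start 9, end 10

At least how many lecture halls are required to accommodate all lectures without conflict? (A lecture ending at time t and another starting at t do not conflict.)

starts: [0, 2, 9, 10, 10, 11, 12, 14, 15, 16, 16]
ends:   [1, 5, 10, 12, 12, 12, 15, 16, 17, 18, 18]
s0→1 e1→0 s2→1 e5→0 s9→1 e10→0 s10→1 s10→2 s11→3  — peak 3.

3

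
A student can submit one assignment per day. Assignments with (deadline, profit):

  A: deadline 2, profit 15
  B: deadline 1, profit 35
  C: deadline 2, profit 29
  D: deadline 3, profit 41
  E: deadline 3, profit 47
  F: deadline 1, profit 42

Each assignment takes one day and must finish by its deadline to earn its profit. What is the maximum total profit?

130

Sort by profit descending; place each in the latest free slot ≤ its deadline.
By profit: E(d3,47), F(d1,42), D(d3,41), B(d1,35), C(d2,29), A(d2,15)
E→slot 3; F→slot 1; D→slot 2; B skipped; C skipped; A skipped.
Profit = 42 + 41 + 47 = 130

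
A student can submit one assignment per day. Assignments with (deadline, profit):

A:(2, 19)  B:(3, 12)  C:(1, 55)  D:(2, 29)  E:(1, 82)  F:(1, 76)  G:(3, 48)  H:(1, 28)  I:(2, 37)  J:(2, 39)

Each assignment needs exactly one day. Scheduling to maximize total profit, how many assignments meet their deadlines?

3

Profit order: E=82 F=76 C=55 G=48 J=39 I=37 D=29 H=28 A=19 B=12
Assign: E→slot 1, F skipped, C skipped, G→slot 3, J→slot 2, I skipped, D skipped, H skipped, A skipped, B skipped.
Slots: [1:E] [2:J] [3:G]
3 of 10 scheduled.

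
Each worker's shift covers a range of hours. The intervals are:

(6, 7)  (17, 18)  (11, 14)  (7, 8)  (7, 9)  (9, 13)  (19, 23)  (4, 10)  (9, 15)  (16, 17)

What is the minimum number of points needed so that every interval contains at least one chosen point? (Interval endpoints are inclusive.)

4

Process intervals by earliest right end; each time one isn't hit yet, stab at its right endpoint.
By right end: [6,7]  [7,8]  [7,9]  [4,10]  [9,13]  [11,14]  [9,15]  [16,17]  [17,18]  [19,23]
[6,7] uncovered → point at 7; [9,13] uncovered → point at 13; [16,17] uncovered → point at 17; [19,23] uncovered → point at 23.
Points: 7, 13, 17, 23 (4 total).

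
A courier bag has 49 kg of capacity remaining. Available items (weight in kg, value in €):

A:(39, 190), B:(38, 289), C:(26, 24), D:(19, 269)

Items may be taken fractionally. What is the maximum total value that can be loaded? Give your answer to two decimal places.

497.16

Sort by value per unit weight and fill in that order.
Ratios (sorted): D 14.16, B 7.61, A 4.87, C 0.92
take D (19 @ 269); take 30/38 of B → 228.16. Capacity used 49/49.
Total value = 497.16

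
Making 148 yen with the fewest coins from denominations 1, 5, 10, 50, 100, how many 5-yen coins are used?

Use the largest denomination that fits, subtract, and repeat.
148 − 1×100→48 − 4×10→8 − 1×5→3 − 3×1→0
Count of 5: 1

1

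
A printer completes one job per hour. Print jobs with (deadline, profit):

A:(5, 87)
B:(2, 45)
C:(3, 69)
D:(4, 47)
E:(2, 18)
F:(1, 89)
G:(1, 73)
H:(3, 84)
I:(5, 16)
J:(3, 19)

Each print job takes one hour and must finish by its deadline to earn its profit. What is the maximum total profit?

376

Sort by profit descending; place each in the latest free slot ≤ its deadline.
Profit order: F=89 A=87 H=84 G=73 C=69 D=47 B=45 J=19 E=18 I=16
Assign: F→slot 1, A→slot 5, H→slot 3, G skipped, C→slot 2, D→slot 4, B skipped, J skipped, E skipped, I skipped.
Slots: [1:F] [2:C] [3:H] [4:D] [5:A]
Profit = 89 + 69 + 84 + 47 + 87 = 376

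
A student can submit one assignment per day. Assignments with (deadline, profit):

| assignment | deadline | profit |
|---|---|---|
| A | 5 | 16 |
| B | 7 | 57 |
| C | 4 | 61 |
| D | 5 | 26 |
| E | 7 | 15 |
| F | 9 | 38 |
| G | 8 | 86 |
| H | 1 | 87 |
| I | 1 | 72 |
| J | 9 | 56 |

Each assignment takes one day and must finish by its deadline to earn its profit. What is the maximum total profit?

Profit order: H=87 G=86 I=72 C=61 B=57 J=56 F=38 D=26 A=16 E=15
Assign: H→slot 1, G→slot 8, I skipped, C→slot 4, B→slot 7, J→slot 9, F→slot 6, D→slot 5, A→slot 3, E→slot 2.
Slots: [1:H] [2:E] [3:A] [4:C] [5:D] [6:F] [7:B] [8:G] [9:J]
Profit = 87 + 15 + 16 + 61 + 26 + 38 + 57 + 86 + 56 = 442

442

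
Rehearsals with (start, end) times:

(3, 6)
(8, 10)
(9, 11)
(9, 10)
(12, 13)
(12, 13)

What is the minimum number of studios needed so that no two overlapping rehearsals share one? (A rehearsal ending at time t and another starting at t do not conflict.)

3

starts: [3, 8, 9, 9, 12, 12]
ends:   [6, 10, 10, 11, 13, 13]
s3→1 e6→0 s8→1 s9→2 s9→3  — peak 3.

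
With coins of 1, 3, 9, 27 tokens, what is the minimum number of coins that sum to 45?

3

Greedy: take as many of the largest coin as possible, then repeat with the remainder.
45 − 1×27→18 − 2×9→0
Total coins = 1 + 2 = 3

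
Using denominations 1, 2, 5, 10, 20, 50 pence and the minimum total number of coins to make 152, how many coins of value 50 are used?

3

Greedy: take as many of the largest coin as possible, then repeat with the remainder.
152 − 3×50→2 − 1×2→0
Count of 50: 3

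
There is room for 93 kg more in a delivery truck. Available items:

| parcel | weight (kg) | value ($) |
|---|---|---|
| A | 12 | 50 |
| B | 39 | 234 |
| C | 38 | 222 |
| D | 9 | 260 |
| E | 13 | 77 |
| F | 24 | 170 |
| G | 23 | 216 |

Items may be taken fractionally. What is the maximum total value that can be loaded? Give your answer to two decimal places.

868.00

Sort by value per unit weight and fill in that order.
Ratios (sorted): D 28.89, G 9.39, F 7.08, B 6.00, E 5.92, C 5.84, A 4.17
take D (9 @ 260); take G (23 @ 216); take F (24 @ 170); take 37/39 of B → 222.00. Capacity used 93/93.
Total value = 868.00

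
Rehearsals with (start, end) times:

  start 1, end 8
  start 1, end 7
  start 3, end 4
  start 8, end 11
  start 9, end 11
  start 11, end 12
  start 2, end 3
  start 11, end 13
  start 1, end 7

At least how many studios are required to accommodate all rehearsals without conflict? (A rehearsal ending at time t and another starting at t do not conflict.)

4

starts: [1, 1, 1, 2, 3, 8, 9, 11, 11]
ends:   [3, 4, 7, 7, 8, 11, 11, 12, 13]
s1→1 s1→2 s1→3 s2→4  — peak 4.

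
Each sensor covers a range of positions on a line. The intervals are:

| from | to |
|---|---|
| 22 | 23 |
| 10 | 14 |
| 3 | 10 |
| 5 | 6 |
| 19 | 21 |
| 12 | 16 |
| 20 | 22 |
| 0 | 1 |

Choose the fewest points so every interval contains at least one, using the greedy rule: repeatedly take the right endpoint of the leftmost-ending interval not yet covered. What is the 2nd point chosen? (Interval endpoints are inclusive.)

Sort by right endpoint; whenever an interval is uncovered, place a point at its right end.
Sorted: [0,1] [5,6] [3,10] [10,14] [12,16] [19,21] [20,22] [22,23]
{[0,1]} hit by 1; {[5,6],[3,10]} hit by 6; {[10,14],[12,16]} hit by 14; {[19,21],[20,22]} hit by 21; {[22,23]} hit by 23.
Points: 1, 6, 14, 21, 23 (5 total).

6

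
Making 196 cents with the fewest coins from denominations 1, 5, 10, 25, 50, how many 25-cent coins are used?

196 = 3×50 + 1×25 + 2×10 + 1×1
Count of 25: 1

1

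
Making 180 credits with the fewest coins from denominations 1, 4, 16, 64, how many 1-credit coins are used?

0

Use the largest denomination that fits, subtract, and repeat.
180 − 2×64→52 − 3×16→4 − 1×4→0
Count of 1: 0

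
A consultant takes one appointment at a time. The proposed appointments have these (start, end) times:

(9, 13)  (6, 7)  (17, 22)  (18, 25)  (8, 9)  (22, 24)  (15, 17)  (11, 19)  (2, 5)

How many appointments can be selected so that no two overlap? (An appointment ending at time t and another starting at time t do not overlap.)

By end time: (2,5), (6,7), (8,9), (9,13), (15,17), (11,19), (17,22), (22,24), (18,25).
Pick (2,5); next start ≥ 5 → (6,7); next start ≥ 7 → (8,9); next start ≥ 9 → (9,13); next start ≥ 13 → (15,17); next start ≥ 17 → (17,22); next start ≥ 22 → (22,24).
Selected 7 appointments.

7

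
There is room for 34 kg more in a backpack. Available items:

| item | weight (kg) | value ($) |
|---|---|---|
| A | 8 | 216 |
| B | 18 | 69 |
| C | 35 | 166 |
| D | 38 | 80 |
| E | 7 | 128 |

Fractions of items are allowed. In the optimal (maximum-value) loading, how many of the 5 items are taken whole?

2

Greedy by value/weight ratio, highest first.
Ratios (sorted): A 27.00, E 18.29, C 4.74, B 3.83, D 2.11
take A (8 @ 216); take E (7 @ 128); take 19/35 of C → 90.11. Capacity used 34/34.
2 item(s) taken whole; one partial (take 19/35 of C).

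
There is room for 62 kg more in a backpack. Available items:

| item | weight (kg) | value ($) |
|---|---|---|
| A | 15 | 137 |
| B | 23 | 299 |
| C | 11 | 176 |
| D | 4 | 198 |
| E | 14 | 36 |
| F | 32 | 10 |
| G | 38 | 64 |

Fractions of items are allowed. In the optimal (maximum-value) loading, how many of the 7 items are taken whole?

4

Sort by value per unit weight and fill in that order.
Order: D (198/4=49.50) > C (176/11=16.00) > B (299/23=13.00) > A (137/15=9.13) > E (36/14=2.57) > G (64/38=1.68) > F (10/32=0.31)
Fill: take D (4 @ 198) → take C (11 @ 176) → take B (23 @ 299) → take A (15 @ 137) → take 9/14 of E → 23.14; 62/62 used.
4 item(s) taken whole; one partial (take 9/14 of E).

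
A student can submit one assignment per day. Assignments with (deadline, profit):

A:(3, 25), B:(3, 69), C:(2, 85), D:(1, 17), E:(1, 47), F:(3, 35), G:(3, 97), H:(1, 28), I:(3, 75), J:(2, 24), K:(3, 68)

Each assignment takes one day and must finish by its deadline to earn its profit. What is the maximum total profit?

By profit: G(d3,97), C(d2,85), I(d3,75), B(d3,69), K(d3,68), E(d1,47), F(d3,35), H(d1,28), A(d3,25), J(d2,24), D(d1,17)
G→slot 3; C→slot 2; I→slot 1; B skipped; K skipped; E skipped; F skipped; H skipped; A skipped; J skipped; D skipped.
Profit = 75 + 85 + 97 = 257

257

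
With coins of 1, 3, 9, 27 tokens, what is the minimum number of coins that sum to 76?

6

76 − 2×27→22 − 2×9→4 − 1×3→1 − 1×1→0
Total coins = 2 + 2 + 1 + 1 = 6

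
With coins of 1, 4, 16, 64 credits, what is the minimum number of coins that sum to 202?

7

202 = 3×64 + 2×4 + 2×1
Total coins = 3 + 2 + 2 = 7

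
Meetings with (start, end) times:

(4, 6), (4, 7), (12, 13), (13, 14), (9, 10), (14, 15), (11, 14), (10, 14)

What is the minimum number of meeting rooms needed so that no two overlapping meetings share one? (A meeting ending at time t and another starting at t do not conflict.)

3

Count concurrent intervals with a sweep; the peak is the room count.
starts: [4, 4, 9, 10, 11, 12, 13, 14]
ends:   [6, 7, 10, 13, 14, 14, 14, 15]
s4→1 s4→2 e6→1 e7→0 s9→1 e10→0 s10→1 s11→2 s12→3  — peak 3.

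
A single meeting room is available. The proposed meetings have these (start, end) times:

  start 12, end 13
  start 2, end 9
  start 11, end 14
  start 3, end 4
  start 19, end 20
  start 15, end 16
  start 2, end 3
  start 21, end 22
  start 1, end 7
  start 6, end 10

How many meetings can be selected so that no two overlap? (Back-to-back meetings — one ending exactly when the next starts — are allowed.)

7

Greedy by earliest finish: after sorting by end time, pick each interval compatible with the last pick.
By end time: (2,3), (3,4), (1,7), (2,9), (6,10), (12,13), (11,14), (15,16), (19,20), (21,22).
Pick (2,3); next start ≥ 3 → (3,4); next start ≥ 4 → (6,10); next start ≥ 10 → (12,13); next start ≥ 13 → (15,16); next start ≥ 16 → (19,20); next start ≥ 20 → (21,22).
Selected 7 meetings.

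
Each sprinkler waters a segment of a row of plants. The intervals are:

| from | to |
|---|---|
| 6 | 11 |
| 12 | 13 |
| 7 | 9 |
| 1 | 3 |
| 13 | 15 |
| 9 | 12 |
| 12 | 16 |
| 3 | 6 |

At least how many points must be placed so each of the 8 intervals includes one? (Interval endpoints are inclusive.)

Sorted: [1,3] [3,6] [7,9] [6,11] [9,12] [12,13] [13,15] [12,16]
{[1,3],[3,6]} hit by 3; {[7,9],[6,11],[9,12]} hit by 9; {[12,13],[13,15],[12,16]} hit by 13.
Points: 3, 9, 13 (3 total).

3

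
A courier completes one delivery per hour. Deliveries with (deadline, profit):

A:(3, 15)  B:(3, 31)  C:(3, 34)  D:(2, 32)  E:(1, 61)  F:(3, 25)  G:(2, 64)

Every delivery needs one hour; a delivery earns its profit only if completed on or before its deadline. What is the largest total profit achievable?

159

Sort by profit descending; place each in the latest free slot ≤ its deadline.
Profit order: G=64 E=61 C=34 D=32 B=31 F=25 A=15
Assign: G→slot 2, E→slot 1, C→slot 3, D skipped, B skipped, F skipped, A skipped.
Slots: [1:E] [2:G] [3:C]
Profit = 61 + 64 + 34 = 159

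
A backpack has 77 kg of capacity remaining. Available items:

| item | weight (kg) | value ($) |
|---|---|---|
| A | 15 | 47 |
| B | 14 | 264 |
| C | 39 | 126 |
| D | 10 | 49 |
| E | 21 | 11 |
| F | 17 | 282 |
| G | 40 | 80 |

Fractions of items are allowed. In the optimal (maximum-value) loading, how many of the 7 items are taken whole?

Order: B (264/14=18.86) > F (282/17=16.59) > D (49/10=4.90) > C (126/39=3.23) > A (47/15=3.13) > G (80/40=2.00) > E (11/21=0.52)
Fill: take B (14 @ 264) → take F (17 @ 282) → take D (10 @ 49) → take 36/39 of C → 116.31; 77/77 used.
3 item(s) taken whole; one partial (take 36/39 of C).

3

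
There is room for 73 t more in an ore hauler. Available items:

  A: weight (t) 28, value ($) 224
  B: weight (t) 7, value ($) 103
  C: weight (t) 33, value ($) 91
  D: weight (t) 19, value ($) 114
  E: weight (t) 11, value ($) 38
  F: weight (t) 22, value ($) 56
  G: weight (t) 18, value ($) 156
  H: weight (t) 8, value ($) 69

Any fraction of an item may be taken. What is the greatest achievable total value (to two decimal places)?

Sort by value per unit weight and fill in that order.
Ratios (sorted): B 14.71, G 8.67, H 8.62, A 8.00, D 6.00, E 3.45, C 2.76, F 2.55
take B (7 @ 103); take G (18 @ 156); take H (8 @ 69); take A (28 @ 224); take 12/19 of D → 72.00. Capacity used 73/73.
Total value = 624.00

624.00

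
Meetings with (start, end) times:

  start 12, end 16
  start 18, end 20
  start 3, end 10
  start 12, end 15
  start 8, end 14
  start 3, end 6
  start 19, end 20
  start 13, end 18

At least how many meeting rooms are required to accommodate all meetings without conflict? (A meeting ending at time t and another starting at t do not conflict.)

4

Count concurrent intervals with a sweep; the peak is the room count.
starts: [3, 3, 8, 12, 12, 13, 18, 19]
ends:   [6, 10, 14, 15, 16, 18, 20, 20]
s3→1 s3→2 e6→1 s8→2 e10→1 s12→2 s12→3 s13→4  — peak 4.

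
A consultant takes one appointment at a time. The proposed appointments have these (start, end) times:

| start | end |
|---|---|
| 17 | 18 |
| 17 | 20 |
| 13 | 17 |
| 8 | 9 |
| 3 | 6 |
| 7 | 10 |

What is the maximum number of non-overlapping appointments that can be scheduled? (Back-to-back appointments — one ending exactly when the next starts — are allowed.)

Order by finish time; keep every interval that doesn't clash with the previous kept one.
By end time: (3,6), (8,9), (7,10), (13,17), (17,18), (17,20).
Pick (3,6); next start ≥ 6 → (8,9); next start ≥ 9 → (13,17); next start ≥ 17 → (17,18).
Selected 4 appointments.

4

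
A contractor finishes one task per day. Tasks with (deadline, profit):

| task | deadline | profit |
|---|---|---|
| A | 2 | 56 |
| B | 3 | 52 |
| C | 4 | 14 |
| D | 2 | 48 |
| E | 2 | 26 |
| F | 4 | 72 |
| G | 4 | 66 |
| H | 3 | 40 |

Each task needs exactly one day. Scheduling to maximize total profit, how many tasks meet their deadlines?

4

By profit: F(d4,72), G(d4,66), A(d2,56), B(d3,52), D(d2,48), H(d3,40), E(d2,26), C(d4,14)
F→slot 4; G→slot 3; A→slot 2; B→slot 1; D skipped; H skipped; E skipped; C skipped.
4 of 8 scheduled.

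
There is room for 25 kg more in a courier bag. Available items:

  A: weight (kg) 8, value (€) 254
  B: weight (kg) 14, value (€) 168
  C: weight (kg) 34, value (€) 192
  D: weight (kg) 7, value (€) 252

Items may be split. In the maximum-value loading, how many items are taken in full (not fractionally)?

Sort by value per unit weight and fill in that order.
Ratios (sorted): D 36.00, A 31.75, B 12.00, C 5.65
take D (7 @ 252); take A (8 @ 254); take 10/14 of B → 120.00. Capacity used 25/25.
2 item(s) taken whole; one partial (take 10/14 of B).

2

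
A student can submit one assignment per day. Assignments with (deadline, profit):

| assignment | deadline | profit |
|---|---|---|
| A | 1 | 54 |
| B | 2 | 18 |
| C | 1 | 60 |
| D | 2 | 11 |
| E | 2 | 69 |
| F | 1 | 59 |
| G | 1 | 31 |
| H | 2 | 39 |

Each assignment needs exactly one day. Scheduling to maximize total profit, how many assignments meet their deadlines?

By profit: E(d2,69), C(d1,60), F(d1,59), A(d1,54), H(d2,39), G(d1,31), B(d2,18), D(d2,11)
E→slot 2; C→slot 1; F skipped; A skipped; H skipped; G skipped; B skipped; D skipped.
2 of 8 scheduled.

2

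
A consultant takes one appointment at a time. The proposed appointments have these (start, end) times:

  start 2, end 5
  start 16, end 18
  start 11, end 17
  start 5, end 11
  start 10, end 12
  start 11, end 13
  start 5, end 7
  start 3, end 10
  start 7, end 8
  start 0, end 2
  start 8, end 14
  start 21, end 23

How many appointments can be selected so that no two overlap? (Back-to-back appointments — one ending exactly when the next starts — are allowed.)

7

Order by finish time; keep every interval that doesn't clash with the previous kept one.
By end time: (0,2), (2,5), (5,7), (7,8), (3,10), (5,11), (10,12), (11,13), (8,14), (11,17), (16,18), (21,23).
Pick (0,2); next start ≥ 2 → (2,5); next start ≥ 5 → (5,7); next start ≥ 7 → (7,8); next start ≥ 8 → (10,12); next start ≥ 12 → (16,18); next start ≥ 18 → (21,23).
Selected 7 appointments.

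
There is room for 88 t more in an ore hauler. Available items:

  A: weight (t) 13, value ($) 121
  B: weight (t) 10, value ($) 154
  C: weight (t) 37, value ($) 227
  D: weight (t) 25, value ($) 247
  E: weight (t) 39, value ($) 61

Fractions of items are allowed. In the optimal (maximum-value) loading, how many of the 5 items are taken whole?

Greedy by value/weight ratio, highest first.
Order: B (154/10=15.40) > D (247/25=9.88) > A (121/13=9.31) > C (227/37=6.14) > E (61/39=1.56)
Fill: take B (10 @ 154) → take D (25 @ 247) → take A (13 @ 121) → take C (37 @ 227) → take 3/39 of E → 4.69; 88/88 used.
4 item(s) taken whole; one partial (take 3/39 of E).

4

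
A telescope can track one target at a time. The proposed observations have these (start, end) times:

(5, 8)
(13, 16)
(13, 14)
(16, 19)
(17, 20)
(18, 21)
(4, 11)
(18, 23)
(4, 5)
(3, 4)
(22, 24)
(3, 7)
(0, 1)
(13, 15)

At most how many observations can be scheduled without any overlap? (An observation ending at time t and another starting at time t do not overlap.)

7

Sorted by end: (0,1)  (3,4)  (4,5)  (3,7)  (5,8)  (4,11)  (13,14)  (13,15)  (13,16)  (16,19)  (17,20)  (18,21)  (18,23)  (22,24)
take (0,1); take (3,4); take (4,5); take (5,8); take (13,14); skip (13,15); take (16,19); skip (18,23); take (22,24).
Selected 7 observations.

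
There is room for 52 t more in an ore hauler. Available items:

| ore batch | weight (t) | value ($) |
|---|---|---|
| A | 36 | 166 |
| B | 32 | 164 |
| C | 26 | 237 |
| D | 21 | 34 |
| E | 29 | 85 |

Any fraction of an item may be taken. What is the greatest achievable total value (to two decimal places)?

370.25

Order: C (237/26=9.12) > B (164/32=5.12) > A (166/36=4.61) > E (85/29=2.93) > D (34/21=1.62)
Fill: take C (26 @ 237) → take 26/32 of B → 133.25; 52/52 used.
Total value = 370.25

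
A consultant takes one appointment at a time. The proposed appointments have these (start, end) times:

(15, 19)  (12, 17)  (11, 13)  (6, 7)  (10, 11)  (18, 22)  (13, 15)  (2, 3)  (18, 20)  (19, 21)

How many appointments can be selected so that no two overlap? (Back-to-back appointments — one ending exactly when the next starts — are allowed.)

7

Greedy by earliest finish: after sorting by end time, pick each interval compatible with the last pick.
Sorted by end: (2,3)  (6,7)  (10,11)  (11,13)  (13,15)  (12,17)  (15,19)  (18,20)  (19,21)  (18,22)
take (2,3); take (6,7); take (10,11); take (11,13); take (13,15); take (15,19); take (19,21); skip (18,22).
Selected 7 appointments.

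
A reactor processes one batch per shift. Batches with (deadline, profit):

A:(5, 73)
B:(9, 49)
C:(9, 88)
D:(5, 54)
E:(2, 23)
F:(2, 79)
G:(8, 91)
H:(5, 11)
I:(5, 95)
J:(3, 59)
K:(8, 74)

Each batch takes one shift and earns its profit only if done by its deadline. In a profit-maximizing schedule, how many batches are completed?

9

Profit order: I=95 G=91 C=88 F=79 K=74 A=73 J=59 D=54 B=49 E=23 H=11
Assign: I→slot 5, G→slot 8, C→slot 9, F→slot 2, K→slot 7, A→slot 4, J→slot 3, D→slot 1, B→slot 6, E skipped, H skipped.
Slots: [1:D] [2:F] [3:J] [4:A] [5:I] [6:B] [7:K] [8:G] [9:C]
9 of 11 scheduled.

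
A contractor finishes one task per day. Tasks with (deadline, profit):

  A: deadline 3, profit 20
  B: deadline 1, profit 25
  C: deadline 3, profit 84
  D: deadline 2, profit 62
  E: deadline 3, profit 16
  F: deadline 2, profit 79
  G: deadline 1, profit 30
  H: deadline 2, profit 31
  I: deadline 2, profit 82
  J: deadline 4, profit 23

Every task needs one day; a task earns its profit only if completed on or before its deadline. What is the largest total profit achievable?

268

Take jobs in profit order; each goes to the latest open slot no later than its deadline.
Profit order: C=84 I=82 F=79 D=62 H=31 G=30 B=25 J=23 A=20 E=16
Assign: C→slot 3, I→slot 2, F→slot 1, D skipped, H skipped, G skipped, B skipped, J→slot 4, A skipped, E skipped.
Slots: [1:F] [2:I] [3:C] [4:J]
Profit = 79 + 82 + 84 + 23 = 268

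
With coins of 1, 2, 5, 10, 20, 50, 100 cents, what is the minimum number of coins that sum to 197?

6

Use the largest denomination that fits, subtract, and repeat.
197 − 1×100→97 − 1×50→47 − 2×20→7 − 1×5→2 − 1×2→0
Total coins = 1 + 1 + 2 + 1 + 1 = 6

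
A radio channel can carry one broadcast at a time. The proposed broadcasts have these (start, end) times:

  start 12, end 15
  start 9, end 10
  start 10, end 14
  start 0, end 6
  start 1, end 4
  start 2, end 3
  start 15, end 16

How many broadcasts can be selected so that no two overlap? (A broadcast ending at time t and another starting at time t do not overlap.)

4

Sort by end time and greedily take each interval whose start is ≥ the last chosen end.
Sorted by end: (2,3)  (1,4)  (0,6)  (9,10)  (10,14)  (12,15)  (15,16)
take (2,3); take (9,10); take (10,14); skip (12,15); take (15,16).
Selected 4 broadcasts.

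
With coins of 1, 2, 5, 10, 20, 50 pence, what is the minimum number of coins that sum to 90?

Greedy: take as many of the largest coin as possible, then repeat with the remainder.
90 = 1×50 + 2×20
Total coins = 1 + 2 = 3

3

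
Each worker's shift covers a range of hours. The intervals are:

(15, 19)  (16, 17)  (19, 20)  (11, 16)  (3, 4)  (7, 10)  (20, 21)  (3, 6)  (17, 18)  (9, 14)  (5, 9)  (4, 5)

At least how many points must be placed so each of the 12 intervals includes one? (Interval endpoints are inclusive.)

Sorted: [3,4] [4,5] [3,6] [5,9] [7,10] [9,14] [11,16] [16,17] [17,18] [15,19] [19,20] [20,21]
{[3,4],[4,5],[3,6]} hit by 4; {[5,9],[7,10],[9,14]} hit by 9; {[11,16],[16,17]} hit by 16; {[17,18],[15,19]} hit by 18; {[19,20],[20,21]} hit by 20.
Points: 4, 9, 16, 18, 20 (5 total).

5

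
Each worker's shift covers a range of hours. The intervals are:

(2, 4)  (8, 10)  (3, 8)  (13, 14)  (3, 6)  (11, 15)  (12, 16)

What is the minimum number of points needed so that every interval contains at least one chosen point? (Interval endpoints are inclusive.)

3

Process intervals by earliest right end; each time one isn't hit yet, stab at its right endpoint.
By right end: [2,4]  [3,6]  [3,8]  [8,10]  [13,14]  [11,15]  [12,16]
[2,4] uncovered → point at 4; [8,10] uncovered → point at 10; [13,14] uncovered → point at 14.
Points: 4, 10, 14 (3 total).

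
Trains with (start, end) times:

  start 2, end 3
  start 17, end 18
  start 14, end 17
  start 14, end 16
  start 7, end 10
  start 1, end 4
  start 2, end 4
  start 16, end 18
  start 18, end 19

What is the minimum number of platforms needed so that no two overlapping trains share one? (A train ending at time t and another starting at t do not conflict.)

3

Count concurrent intervals with a sweep; the peak is the room count.
Events (time:±→running): 1:+→1 2:+→2 2:+→3 … peak 3.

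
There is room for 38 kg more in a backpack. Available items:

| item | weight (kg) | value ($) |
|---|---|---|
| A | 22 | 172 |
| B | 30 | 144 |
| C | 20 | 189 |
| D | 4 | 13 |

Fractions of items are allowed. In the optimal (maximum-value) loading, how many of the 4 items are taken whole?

Sort by value per unit weight and fill in that order.
Order: C (189/20=9.45) > A (172/22=7.82) > B (144/30=4.80) > D (13/4=3.25)
Fill: take C (20 @ 189) → take 18/22 of A → 140.73; 38/38 used.
1 item(s) taken whole; one partial (take 18/22 of A).

1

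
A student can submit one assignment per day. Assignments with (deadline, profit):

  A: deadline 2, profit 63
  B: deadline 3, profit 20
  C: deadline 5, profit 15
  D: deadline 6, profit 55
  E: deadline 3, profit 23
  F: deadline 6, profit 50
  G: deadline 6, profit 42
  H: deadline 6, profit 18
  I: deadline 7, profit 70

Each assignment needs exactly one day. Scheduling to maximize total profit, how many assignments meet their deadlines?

Sort by profit descending; place each in the latest free slot ≤ its deadline.
Profit order: I=70 A=63 D=55 F=50 G=42 E=23 B=20 H=18 C=15
Assign: I→slot 7, A→slot 2, D→slot 6, F→slot 5, G→slot 4, E→slot 3, B→slot 1, H skipped, C skipped.
Slots: [1:B] [2:A] [3:E] [4:G] [5:F] [6:D] [7:I]
7 of 9 scheduled.

7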